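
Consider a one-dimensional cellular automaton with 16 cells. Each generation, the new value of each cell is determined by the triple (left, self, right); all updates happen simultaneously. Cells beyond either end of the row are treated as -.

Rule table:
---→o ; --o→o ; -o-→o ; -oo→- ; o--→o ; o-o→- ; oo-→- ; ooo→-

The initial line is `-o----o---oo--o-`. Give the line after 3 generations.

oooooooooo--oooo
----------oo----
oooooooooo--oooo

oooooooooo--oooo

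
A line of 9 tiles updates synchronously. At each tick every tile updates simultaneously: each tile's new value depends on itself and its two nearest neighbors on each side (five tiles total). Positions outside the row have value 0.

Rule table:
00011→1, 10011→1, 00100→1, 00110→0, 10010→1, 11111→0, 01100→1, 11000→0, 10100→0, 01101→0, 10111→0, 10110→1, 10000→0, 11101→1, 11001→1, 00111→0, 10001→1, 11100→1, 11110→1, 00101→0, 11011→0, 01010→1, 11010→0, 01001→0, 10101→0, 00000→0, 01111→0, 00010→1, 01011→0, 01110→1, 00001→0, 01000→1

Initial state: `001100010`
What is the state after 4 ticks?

101001010

010101111
101000011
010100101
101001010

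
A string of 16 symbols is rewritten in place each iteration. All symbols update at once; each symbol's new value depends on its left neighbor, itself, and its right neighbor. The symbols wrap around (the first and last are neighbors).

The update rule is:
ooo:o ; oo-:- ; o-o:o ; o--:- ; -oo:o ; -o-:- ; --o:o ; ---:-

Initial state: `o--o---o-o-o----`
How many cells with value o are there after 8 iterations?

5

--o---o-o-o----o
-o---o-o-o----o-
o---o-o-o----o--
---o-o-o----o--o
--o-o-o----o--o-
-o-o-o----o--o--
o-o-o----o--o---
-o-o----o--o---o
count of o: 5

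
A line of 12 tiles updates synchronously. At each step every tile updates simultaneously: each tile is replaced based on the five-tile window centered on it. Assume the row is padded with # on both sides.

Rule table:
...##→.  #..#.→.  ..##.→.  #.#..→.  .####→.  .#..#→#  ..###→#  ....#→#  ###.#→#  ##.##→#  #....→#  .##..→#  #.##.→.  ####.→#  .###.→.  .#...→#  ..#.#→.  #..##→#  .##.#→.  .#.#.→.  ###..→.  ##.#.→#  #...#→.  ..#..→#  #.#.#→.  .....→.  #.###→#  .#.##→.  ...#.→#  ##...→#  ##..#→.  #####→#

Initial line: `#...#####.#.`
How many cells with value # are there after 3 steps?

7

.#..#.####..
#.#...#.#..#
##.#.#...###
count of #: 7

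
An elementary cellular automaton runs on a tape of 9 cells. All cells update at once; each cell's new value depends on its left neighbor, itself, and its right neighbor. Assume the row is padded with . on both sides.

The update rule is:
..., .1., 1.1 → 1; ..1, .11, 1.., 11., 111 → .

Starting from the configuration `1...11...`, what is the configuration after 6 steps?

1.1....11
111.11...
...1...11
11.1.1...
..1111.11
1.....1..

1.....1..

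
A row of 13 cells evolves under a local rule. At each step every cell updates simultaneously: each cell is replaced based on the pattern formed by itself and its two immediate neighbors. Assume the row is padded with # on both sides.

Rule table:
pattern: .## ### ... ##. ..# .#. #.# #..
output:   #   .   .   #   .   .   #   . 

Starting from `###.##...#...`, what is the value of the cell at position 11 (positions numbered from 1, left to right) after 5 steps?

..####.......
..#..#.......
.............
.............  (fixed point — unchanged through step 5)
position 11 holds .

.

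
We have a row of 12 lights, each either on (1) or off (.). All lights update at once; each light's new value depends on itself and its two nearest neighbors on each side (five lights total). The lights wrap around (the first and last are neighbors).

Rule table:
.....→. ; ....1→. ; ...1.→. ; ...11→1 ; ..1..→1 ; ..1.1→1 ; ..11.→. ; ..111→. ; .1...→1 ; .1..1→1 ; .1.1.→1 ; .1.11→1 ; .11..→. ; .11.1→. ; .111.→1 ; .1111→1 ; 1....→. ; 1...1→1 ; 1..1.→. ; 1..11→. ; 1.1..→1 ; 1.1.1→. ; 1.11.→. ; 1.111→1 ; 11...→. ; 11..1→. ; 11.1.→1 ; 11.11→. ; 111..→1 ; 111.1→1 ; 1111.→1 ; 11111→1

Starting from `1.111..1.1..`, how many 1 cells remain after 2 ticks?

8

11111..1111.
11111...111.
count of 1: 8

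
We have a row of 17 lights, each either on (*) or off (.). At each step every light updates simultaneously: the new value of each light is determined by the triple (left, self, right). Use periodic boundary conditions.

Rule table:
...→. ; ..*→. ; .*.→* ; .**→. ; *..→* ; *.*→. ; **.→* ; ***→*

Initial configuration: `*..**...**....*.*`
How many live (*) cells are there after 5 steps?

step 1: **..**...**...*..
step 2: .**..**...**..**.
step 3: ..**..**...**..**
step 4: *..**..**...**..*
step 5: **..**..**...**..
count of *: 8

8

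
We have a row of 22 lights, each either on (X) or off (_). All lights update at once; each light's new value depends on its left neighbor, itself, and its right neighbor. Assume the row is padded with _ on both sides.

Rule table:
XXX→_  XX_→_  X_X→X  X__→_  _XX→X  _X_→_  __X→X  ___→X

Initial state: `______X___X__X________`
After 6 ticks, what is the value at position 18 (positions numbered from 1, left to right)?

XXXXXX__XX__X__XXXXXXX
X______XX__X__XX______
__XXXXXX__X__XX__XXXXX
XXX______X__XX__XX____
X___XXXXX__XX__XX__XXX
__XXX_____XX__XX__XX__
position 18 holds _

_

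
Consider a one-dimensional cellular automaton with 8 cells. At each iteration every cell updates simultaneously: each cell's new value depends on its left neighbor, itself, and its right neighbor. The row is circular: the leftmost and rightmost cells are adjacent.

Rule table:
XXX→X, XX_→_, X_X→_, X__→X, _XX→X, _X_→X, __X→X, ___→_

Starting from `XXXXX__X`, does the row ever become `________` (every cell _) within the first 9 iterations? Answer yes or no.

no

XXXX_XXX
XXX__XXX
XX_XXXXX
X__XXXXX
_XXXXXXX
_XXXXXX_
XXXXXX_X
XXXXX__X  (repeats iteration 0; period 8)
iteration 9: XXXX_XXX
iteration 9 is XXXX_XXX, still not uniform _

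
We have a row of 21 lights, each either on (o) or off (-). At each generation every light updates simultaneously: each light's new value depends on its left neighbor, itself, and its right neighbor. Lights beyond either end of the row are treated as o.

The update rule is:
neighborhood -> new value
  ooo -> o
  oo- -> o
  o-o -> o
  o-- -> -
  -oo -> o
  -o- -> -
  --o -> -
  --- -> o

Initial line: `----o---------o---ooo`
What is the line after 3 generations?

oooo-ooooooooo---oooo

-oo---ooooooo---o-ooo
ooo-o-ooooooo-o--oooo
oooo-ooooooooo---oooo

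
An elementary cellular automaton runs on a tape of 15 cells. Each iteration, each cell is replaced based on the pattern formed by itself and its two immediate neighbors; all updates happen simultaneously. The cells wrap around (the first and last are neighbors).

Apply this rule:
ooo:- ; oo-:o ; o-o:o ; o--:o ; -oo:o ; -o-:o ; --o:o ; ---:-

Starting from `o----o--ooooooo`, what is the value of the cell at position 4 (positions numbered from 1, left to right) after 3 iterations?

-

oo--ooooo------
ooooo---oo----o
----oo-oooo--oo
position 4 holds -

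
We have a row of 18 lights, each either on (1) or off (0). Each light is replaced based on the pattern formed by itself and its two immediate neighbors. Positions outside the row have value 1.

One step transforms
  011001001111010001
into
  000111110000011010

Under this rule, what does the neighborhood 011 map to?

At position 1 the neighborhood is 011; the next row has 0 there.

0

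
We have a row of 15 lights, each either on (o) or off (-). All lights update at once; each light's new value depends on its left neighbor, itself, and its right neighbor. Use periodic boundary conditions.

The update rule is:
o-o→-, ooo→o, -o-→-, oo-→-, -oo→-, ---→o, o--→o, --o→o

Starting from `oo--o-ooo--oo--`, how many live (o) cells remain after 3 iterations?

9

iteration 1: --oo---o-oo--oo
iteration 2: oo--ooo----oo--
iteration 3: --oo-o-oooo--oo
count of o: 9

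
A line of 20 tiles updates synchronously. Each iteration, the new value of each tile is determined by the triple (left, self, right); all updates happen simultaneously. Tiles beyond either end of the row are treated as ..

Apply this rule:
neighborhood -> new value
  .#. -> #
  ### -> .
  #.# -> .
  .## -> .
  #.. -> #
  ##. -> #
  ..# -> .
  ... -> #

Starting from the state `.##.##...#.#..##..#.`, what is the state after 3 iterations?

..#..###.#.##..##.##
#.##...#.#..##..#..#
#..###.#.##..##.##.#

#..###.#.##..##.##.#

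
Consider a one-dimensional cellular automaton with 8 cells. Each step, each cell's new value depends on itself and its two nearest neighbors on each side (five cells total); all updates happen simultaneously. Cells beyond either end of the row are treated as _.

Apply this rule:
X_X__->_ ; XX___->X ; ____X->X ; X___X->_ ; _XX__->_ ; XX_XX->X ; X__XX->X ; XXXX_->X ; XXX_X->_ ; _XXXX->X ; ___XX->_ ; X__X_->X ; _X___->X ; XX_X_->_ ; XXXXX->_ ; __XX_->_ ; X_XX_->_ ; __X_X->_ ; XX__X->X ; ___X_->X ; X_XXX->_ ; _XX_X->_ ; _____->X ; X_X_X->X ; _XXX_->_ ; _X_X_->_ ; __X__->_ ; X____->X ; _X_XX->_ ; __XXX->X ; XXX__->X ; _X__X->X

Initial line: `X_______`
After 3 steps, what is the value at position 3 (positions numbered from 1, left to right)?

_XXXXXXX
_XX___XX
___X____
position 3 holds _

_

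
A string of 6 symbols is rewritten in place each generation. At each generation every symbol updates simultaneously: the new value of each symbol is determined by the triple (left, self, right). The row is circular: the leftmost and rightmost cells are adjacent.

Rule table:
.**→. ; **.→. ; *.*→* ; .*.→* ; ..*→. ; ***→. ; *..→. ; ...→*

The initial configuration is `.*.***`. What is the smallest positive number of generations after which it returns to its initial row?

6

***...
....*.
***.*.
...***
.*....
.*.***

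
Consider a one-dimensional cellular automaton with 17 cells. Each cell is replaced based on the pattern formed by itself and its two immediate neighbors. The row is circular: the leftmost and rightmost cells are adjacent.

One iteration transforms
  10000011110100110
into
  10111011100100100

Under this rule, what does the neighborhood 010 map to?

1

At position 0 the neighborhood is 010; the next row has 1 there.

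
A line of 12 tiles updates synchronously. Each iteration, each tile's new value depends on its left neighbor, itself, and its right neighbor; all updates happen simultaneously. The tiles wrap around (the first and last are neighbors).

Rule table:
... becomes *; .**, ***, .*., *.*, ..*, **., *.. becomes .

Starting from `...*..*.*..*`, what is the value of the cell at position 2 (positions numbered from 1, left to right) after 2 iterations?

.

.*..........
...*********
position 2 holds .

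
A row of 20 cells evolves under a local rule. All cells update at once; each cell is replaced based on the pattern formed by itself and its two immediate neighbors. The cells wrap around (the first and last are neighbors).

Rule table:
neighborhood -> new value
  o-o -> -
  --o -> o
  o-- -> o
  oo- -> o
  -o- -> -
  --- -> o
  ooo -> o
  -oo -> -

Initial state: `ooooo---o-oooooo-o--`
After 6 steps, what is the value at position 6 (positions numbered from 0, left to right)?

o

step 1: -ooooooo---ooooo--oo
step 2: --ooooooooo-oooooo-o
step 3: oo-oooooooo--ooooo--
step 4: -o--ooooooooo-oooooo
step 5: --oo-oooooooo--ooooo
step 6: oo-o--ooooooooo-oooo
position 6 holds o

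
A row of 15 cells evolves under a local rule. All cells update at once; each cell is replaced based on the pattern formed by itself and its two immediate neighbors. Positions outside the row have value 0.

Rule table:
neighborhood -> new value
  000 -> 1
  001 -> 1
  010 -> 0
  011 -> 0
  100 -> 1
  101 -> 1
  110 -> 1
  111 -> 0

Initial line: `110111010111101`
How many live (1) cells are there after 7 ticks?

8

011001101000110
101110110111011
010011011001101
101101101110110
010110110011011
101011011101101
010101100110110
count of 1: 8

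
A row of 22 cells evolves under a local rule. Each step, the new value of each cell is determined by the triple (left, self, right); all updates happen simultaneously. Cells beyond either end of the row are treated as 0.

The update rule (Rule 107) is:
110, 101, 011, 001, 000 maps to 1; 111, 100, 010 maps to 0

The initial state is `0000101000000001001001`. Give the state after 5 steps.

1011101110101110100100

1111010011111110010010
1001100110000010100100
0011101110111101001001
1110111011100110010010
1011101110101110100100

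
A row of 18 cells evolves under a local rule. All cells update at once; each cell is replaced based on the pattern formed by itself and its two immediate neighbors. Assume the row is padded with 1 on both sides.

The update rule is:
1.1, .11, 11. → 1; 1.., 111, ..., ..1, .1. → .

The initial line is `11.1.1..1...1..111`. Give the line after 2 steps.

step 1: .11.1..........1..
step 2: 1111..............

1111..............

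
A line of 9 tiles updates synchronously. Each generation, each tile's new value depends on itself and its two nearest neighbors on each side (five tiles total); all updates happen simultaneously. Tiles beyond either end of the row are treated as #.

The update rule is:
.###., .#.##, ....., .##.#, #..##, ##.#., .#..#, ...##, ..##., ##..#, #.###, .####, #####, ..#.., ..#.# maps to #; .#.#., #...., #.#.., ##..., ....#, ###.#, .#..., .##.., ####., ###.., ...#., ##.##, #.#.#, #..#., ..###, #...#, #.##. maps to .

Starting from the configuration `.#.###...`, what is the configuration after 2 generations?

#.###...#
..##...#.

..##...#.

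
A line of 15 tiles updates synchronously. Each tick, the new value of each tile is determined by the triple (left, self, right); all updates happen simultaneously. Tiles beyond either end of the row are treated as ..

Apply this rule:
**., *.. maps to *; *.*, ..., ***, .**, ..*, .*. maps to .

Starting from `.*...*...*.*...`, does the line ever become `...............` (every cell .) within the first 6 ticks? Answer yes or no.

tick 1: ..*...*.....*..
tick 2: ...*...*.....*.
tick 3: ....*...*.....*
tick 4: .....*...*.....
tick 5: ......*...*....
tick 6: .......*...*...
tick 6 is .......*...*..., still not uniform .

no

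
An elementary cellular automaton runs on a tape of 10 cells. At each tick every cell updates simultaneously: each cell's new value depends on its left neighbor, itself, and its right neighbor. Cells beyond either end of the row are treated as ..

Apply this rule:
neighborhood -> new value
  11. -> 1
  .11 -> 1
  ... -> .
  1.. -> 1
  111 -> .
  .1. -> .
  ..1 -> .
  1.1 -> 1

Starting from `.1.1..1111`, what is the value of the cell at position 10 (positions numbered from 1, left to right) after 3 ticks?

.

..1.1.1..1
...1.1.1..
....1.1.1.
position 10 holds .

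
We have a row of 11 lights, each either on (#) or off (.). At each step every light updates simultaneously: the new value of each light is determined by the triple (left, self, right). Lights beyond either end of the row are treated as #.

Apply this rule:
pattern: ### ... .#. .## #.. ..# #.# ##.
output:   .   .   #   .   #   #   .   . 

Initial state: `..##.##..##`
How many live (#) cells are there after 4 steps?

2

##.....##..
..#...#..##
####.####..
.........##
count of #: 2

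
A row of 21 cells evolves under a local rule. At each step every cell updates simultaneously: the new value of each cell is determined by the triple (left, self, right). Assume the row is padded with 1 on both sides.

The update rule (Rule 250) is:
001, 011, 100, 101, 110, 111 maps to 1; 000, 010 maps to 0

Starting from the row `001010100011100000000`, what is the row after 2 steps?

111010101111111000011

110101010111110000001
111010101111111000011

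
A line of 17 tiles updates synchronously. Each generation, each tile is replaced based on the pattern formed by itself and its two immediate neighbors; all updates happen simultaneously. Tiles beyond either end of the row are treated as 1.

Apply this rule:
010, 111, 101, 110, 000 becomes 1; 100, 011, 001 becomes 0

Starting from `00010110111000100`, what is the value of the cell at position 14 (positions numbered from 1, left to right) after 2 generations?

1

01011011011010100
11101101101111100
position 14 holds 1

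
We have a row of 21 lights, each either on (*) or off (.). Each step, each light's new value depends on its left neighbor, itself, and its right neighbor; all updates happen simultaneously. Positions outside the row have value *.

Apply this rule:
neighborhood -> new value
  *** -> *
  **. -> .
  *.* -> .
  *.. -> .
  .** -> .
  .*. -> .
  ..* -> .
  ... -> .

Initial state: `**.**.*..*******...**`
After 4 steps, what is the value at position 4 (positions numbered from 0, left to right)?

.

*.........*****.....*
...........***.......
............*........
.....................
position 4 holds .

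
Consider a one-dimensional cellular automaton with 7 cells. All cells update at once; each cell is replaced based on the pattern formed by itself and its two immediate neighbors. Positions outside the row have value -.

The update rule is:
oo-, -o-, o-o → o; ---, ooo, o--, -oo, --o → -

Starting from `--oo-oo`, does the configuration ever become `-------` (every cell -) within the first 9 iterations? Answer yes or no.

no

iteration 1: ---oo-o
iteration 2: ----ooo
iteration 3: ------o
iteration 4: ------o  (fixed point — unchanged through iteration 9)
iteration 9 is ------o, still not uniform -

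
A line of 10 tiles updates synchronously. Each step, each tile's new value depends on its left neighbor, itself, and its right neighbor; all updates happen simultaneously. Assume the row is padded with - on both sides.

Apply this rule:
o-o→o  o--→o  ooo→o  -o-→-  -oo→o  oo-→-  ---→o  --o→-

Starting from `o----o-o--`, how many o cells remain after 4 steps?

-ooo--o-oo
-oo-o--oo-
-o-o-o-o-o
--o-o-o-o-
count of o: 4

4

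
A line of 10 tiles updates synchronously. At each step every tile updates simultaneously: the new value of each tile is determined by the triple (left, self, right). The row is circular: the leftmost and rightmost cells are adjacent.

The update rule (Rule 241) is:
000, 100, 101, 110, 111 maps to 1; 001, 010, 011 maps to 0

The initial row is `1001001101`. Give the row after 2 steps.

0110010011

1100100110
0110010011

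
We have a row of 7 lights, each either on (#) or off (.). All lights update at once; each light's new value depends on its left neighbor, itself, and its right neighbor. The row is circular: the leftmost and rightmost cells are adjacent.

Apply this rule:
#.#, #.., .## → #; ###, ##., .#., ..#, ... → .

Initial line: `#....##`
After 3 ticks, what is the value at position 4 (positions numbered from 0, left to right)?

.

.#...#.
..#...#
#..#...
position 4 holds .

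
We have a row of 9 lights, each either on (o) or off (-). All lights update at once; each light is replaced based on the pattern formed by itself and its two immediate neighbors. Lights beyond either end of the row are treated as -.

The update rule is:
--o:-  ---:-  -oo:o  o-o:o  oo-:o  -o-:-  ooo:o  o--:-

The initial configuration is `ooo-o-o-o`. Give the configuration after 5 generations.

oooooo---

oooo-o-o-
ooooo-o--
oooooo---
oooooo---  (fixed point — unchanged through generation 5)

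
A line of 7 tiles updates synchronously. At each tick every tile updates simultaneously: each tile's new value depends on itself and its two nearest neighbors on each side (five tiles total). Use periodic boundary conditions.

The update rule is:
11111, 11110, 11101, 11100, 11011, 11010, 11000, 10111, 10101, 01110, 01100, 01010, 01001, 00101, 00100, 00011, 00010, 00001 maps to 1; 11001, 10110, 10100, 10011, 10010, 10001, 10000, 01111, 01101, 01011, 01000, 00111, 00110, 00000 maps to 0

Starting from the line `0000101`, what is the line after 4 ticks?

0011110
0100111
1010011
1101001

1101001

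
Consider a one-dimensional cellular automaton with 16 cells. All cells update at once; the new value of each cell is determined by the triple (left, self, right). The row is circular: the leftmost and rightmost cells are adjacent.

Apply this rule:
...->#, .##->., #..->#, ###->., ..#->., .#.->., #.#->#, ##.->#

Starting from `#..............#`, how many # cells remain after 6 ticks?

##############..
.............##.
############..##
...........##...
##########..####
.........##.....
count of #: 2

2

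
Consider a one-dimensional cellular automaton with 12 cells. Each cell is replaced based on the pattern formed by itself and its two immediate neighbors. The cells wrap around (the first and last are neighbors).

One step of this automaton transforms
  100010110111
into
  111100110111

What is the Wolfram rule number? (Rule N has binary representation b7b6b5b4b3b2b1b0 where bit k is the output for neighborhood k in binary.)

position 10: 111 → 1  (bit 7 = 1)
position 0: 110 → 1  (bit 6 = 1)
position 5: 101 → 0  (bit 5 = 0)
position 1: 100 → 1  (bit 4 = 1)
position 6: 011 → 1  (bit 3 = 1)
position 4: 010 → 0  (bit 2 = 0)
position 3: 001 → 1  (bit 1 = 1)
position 2: 000 → 1  (bit 0 = 1)
bits b7..b0 = 11011011 = 219

219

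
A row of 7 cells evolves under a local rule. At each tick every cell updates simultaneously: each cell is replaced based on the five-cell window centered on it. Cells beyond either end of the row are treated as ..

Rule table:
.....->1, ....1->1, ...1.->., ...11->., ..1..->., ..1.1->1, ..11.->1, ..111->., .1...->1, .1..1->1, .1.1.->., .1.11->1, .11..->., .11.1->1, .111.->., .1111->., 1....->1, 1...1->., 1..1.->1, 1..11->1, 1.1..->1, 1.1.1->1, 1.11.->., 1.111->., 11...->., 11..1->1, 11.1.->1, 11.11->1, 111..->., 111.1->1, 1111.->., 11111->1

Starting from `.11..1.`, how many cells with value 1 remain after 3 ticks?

.1.11.1
.11.111
.111...
count of 1: 3

3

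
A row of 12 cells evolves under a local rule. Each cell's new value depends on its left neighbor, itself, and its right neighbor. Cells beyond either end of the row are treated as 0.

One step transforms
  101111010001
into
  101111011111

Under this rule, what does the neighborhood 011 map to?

At position 2 the neighborhood is 011; the next row has 1 there.

1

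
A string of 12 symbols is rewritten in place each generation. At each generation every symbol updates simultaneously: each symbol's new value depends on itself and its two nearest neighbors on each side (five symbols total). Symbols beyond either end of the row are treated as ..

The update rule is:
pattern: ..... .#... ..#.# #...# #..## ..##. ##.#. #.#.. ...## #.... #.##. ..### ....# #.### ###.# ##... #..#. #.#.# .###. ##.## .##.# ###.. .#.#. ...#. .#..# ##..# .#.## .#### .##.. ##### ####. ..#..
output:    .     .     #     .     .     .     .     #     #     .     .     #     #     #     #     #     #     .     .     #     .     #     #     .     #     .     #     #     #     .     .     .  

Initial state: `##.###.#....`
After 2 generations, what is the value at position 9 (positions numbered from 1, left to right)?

.

generation 1: ..##.#.#....
generation 2: ##....##....
position 9 holds .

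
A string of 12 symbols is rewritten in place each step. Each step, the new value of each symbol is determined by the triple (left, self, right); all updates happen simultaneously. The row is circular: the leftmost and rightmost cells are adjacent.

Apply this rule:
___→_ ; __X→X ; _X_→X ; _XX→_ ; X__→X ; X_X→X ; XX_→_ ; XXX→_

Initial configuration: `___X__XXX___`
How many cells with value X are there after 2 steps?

step 1: __XXXX___X__
step 2: _X____X_XXX_
count of X: 5

5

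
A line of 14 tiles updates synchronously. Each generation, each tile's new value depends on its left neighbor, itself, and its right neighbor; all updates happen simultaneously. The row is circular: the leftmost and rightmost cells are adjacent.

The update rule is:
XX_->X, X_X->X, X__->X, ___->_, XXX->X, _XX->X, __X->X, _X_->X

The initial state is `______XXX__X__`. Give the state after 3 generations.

X__XXXXXXXXXXX

_____XXXXXXXX_
____XXXXXXXXXX
X__XXXXXXXXXXX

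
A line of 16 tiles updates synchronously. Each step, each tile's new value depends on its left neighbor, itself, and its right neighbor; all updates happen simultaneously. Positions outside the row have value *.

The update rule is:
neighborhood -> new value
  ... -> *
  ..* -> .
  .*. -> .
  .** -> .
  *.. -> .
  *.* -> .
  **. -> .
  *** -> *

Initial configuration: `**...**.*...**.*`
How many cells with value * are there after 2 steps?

7

*..*......*.....
.....****...***.
count of *: 7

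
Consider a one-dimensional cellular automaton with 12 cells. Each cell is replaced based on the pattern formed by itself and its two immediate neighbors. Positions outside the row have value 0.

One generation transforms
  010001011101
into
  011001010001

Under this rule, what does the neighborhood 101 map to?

0

At position 6 the neighborhood is 101; the next row has 0 there.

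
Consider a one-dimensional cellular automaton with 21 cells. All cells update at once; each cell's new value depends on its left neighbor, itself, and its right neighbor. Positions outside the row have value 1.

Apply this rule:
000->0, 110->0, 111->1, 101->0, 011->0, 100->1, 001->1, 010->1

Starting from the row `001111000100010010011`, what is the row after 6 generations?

100111100001111111111

110110101110111111101
100000100100011111000
010001111110101110101
011010111100100100100
000010011011111111111
100111100001111111111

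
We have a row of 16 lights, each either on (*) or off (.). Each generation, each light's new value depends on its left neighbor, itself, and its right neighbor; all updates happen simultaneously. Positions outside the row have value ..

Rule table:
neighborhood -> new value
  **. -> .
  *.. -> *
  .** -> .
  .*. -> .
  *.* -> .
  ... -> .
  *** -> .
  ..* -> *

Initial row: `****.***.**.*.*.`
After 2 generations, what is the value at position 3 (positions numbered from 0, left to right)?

...............*
..............*.
position 3 holds .

.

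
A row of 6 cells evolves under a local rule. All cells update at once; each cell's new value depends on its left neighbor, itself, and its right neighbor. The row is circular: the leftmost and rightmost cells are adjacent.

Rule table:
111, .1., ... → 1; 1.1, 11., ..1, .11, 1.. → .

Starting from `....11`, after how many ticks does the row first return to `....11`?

2

.11...
....11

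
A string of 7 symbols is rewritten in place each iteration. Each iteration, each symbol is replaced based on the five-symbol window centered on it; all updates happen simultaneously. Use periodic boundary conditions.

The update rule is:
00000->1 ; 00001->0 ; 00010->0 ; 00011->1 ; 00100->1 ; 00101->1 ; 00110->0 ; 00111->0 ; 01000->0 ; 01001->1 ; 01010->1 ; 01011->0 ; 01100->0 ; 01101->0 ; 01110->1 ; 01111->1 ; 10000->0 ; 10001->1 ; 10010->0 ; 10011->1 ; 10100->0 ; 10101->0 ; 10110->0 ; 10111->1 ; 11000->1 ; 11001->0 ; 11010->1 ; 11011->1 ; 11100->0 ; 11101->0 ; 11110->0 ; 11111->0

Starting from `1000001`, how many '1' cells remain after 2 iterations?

4

iteration 1: 0101010
iteration 2: 0110101
count of 1: 4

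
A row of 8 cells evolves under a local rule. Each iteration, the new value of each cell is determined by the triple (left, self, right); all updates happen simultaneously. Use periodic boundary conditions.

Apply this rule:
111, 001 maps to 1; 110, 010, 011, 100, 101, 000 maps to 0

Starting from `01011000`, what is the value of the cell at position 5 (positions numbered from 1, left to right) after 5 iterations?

1

10000000
00000001
00000010
00000100
00001000
position 5 holds 1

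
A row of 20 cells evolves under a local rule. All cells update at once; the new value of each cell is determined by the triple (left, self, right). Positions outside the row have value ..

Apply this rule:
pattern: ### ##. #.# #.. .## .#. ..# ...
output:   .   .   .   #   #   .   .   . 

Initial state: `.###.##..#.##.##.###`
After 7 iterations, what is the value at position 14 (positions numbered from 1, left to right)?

#

.#...#.#...#..#..#..
..#.....#...#..#..#.
...#.....#...#..#..#
....#.....#...#..#..
.....#.....#...#..#.
......#.....#...#..#
.......#.....#...#..
position 14 holds #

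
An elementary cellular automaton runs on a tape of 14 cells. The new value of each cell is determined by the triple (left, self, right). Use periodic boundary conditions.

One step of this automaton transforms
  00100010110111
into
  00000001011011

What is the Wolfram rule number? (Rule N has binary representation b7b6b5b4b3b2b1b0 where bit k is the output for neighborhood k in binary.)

224

position 12: 111 → 1  (bit 7 = 1)
position 9: 110 → 1  (bit 6 = 1)
position 7: 101 → 1  (bit 5 = 1)
position 0: 100 → 0  (bit 4 = 0)
position 8: 011 → 0  (bit 3 = 0)
position 2: 010 → 0  (bit 2 = 0)
position 1: 001 → 0  (bit 1 = 0)
position 4: 000 → 0  (bit 0 = 0)
bits b7..b0 = 11100000 = 224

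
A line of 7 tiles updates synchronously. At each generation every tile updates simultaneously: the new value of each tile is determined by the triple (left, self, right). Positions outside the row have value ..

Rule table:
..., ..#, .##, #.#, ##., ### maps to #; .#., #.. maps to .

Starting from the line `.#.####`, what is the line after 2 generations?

#.#####
.######

.######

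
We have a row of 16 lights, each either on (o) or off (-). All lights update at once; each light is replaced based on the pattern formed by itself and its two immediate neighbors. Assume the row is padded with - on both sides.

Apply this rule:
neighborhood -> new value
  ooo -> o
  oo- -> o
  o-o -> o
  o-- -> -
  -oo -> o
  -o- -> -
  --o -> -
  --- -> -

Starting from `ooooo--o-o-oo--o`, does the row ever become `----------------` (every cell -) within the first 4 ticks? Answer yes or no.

ooooo---o-ooo---
ooooo----oooo---
ooooo----oooo---  (fixed point — unchanged through tick 4)
tick 4 is ooooo----oooo---, still not uniform -

no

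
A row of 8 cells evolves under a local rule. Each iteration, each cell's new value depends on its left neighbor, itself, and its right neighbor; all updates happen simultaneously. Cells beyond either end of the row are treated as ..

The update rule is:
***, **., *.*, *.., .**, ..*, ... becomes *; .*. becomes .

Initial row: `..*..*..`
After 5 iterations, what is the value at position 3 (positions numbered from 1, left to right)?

iteration 1: **.**.**
iteration 2: ********
iteration 3: ********  (fixed point — unchanged through iteration 5)
position 3 holds *

*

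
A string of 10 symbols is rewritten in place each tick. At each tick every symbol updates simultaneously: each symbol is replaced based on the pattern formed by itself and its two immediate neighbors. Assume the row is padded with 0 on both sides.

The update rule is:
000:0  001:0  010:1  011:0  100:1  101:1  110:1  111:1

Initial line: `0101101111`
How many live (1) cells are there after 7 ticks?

3

0110110111
0011011011
0001101101
0000110111
0000011011
0000001101
0000000111
count of 1: 3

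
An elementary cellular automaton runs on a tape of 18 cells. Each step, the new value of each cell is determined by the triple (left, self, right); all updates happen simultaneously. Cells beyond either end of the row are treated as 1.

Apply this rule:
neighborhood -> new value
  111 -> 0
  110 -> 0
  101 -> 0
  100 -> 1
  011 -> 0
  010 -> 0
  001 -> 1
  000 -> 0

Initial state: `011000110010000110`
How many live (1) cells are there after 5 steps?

000101001101001000
101000110000110101
000101001001000000
101000110110100001
000101000000010010
count of 1: 4

4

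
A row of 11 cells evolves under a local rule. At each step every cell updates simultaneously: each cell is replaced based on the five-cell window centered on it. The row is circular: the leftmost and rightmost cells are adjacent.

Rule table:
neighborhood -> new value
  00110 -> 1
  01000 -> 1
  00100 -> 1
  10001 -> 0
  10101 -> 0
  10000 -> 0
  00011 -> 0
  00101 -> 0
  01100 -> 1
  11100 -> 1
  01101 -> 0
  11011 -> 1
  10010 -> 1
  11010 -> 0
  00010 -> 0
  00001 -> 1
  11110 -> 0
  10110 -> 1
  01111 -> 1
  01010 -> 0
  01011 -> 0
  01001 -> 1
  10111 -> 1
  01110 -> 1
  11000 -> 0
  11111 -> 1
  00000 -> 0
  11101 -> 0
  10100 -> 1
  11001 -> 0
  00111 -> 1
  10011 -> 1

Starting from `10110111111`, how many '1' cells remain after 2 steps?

01101111110
11011111010
count of 1: 8

8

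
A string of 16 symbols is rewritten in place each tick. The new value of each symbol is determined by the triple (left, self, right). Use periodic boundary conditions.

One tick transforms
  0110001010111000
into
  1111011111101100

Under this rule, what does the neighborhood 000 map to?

At position 4 the neighborhood is 000; the next row has 0 there.

0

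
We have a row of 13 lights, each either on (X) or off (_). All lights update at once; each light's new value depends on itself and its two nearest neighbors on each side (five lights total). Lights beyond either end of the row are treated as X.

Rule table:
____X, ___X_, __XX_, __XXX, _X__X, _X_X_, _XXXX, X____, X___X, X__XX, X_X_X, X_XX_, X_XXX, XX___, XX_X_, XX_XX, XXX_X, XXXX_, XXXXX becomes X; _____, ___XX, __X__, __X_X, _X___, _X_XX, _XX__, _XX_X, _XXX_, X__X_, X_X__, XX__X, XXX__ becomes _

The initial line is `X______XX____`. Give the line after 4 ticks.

XXX_XXX_X_XXX

_XX__X_X_XXX_
XX____XX_X_XX
X_XXX_X_XX_XX
XXX_XXX_X_XXX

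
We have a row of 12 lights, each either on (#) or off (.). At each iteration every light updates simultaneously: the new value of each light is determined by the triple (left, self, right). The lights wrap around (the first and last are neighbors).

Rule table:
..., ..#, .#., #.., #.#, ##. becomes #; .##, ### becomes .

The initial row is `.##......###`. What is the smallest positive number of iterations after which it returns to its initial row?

iteration 1: #.#######..#
iteration 2: ##......###.
iteration 3: .#######..##
iteration 4: #......###.#
iteration 5: #######..##.
iteration 6: ......###.##
iteration 7: ######..##.#
iteration 8: .....###.##.
iteration 9: #####..##.##
iteration 10: ....###.##..
iteration 11: ####..##.###
iteration 12: ...###.##...
iteration 13: ###..##.####
iteration 14: ..###.##....
iteration 15: ##..##.#####
iteration 16: .###.##.....
iteration 17: #..##.######
iteration 18: ###.##......
iteration 19: ..##.#######
iteration 20: ##.##......#
iteration 21: .##.#######.
iteration 22: #.##......##
iteration 23: ##.#######..
iteration 24: .##......###

24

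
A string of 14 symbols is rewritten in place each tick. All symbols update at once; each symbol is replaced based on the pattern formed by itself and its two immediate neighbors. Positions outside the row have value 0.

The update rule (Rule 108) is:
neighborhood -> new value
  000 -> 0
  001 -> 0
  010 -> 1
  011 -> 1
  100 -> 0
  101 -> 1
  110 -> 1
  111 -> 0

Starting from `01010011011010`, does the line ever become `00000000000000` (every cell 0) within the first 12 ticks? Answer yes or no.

tick 1: 01110011111110
tick 2: 01010010000010
tick 3: 01110010000010
tick 4: 01010010000010  (repeats tick 2; period 2)
tick 12: 01010010000010
tick 12 is 01010010000010, still not uniform 0

no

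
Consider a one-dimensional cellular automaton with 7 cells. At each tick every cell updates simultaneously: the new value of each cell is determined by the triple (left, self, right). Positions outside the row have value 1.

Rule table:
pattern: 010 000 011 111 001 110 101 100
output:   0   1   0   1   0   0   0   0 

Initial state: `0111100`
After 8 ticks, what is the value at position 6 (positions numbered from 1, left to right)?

0011000
0000010
0111000
0010010
0000000
0111110
0011100
0001000
position 6 holds 0

0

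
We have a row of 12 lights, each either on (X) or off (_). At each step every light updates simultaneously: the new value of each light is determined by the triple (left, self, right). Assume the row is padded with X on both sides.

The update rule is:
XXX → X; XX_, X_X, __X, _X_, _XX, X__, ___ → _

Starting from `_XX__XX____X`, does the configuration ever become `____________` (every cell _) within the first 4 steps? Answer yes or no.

____________
all cells are _ at step 1

yes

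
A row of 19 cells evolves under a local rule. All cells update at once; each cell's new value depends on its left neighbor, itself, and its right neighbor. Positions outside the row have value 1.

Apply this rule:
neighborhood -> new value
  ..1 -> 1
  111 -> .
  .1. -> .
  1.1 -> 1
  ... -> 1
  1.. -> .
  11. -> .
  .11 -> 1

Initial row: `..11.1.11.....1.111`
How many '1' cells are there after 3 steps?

.11.1.11..1111.11..
11.1.11..11...11..1
..1.11..11..111..11
count of 1: 10

10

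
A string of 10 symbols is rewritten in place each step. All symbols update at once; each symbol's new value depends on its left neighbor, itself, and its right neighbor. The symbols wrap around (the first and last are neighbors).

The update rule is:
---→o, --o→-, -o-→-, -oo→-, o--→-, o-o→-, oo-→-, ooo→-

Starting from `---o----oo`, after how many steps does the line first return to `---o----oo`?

-o---oo---
---o----oo

2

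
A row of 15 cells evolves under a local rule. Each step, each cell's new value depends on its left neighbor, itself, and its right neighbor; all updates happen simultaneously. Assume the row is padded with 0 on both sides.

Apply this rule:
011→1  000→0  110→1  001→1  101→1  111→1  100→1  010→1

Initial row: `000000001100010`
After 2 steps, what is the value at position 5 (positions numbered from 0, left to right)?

0

000000011110111
000000111111111
position 5 holds 0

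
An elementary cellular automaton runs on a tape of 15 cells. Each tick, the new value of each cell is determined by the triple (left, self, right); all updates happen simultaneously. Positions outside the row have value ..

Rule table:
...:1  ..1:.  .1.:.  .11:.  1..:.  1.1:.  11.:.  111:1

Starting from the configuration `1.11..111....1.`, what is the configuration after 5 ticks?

1....11..1.....

.......1..11...
111111.......11
.1111..11111...
..11....111..11
1....11..1.....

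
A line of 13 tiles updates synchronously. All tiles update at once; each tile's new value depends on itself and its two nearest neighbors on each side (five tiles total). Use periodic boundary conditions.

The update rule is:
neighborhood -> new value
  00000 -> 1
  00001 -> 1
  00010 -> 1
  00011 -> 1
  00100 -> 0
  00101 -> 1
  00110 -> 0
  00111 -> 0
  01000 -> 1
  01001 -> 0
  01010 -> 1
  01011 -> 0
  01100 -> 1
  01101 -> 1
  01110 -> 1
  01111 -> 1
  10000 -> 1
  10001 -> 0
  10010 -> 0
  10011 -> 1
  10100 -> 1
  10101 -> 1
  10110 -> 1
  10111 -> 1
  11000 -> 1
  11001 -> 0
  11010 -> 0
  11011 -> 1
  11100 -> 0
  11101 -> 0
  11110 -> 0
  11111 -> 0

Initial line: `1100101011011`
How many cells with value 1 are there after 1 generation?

8

0000111011111
count of 1: 8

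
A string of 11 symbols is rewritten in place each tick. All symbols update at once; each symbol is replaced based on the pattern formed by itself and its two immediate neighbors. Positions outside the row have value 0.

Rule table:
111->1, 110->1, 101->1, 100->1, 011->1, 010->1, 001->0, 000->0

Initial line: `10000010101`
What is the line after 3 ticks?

tick 1: 11000011111
tick 2: 11100011111
tick 3: 11110011111

11110011111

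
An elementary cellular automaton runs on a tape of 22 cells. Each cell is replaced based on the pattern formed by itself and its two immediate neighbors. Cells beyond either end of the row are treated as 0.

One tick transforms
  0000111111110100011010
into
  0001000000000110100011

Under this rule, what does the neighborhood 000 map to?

0

At position 0 the neighborhood is 000; the next row has 0 there.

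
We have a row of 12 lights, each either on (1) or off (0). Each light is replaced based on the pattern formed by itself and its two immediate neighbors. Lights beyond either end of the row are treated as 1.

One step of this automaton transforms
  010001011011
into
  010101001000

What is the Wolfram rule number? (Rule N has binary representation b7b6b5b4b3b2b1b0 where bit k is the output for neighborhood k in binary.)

position 11: 111 → 0  (bit 7 = 0)
position 8: 110 → 1  (bit 6 = 1)
position 0: 101 → 0  (bit 5 = 0)
position 2: 100 → 0  (bit 4 = 0)
position 7: 011 → 0  (bit 3 = 0)
position 1: 010 → 1  (bit 2 = 1)
position 4: 001 → 0  (bit 1 = 0)
position 3: 000 → 1  (bit 0 = 1)
bits b7..b0 = 01000101 = 69

69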